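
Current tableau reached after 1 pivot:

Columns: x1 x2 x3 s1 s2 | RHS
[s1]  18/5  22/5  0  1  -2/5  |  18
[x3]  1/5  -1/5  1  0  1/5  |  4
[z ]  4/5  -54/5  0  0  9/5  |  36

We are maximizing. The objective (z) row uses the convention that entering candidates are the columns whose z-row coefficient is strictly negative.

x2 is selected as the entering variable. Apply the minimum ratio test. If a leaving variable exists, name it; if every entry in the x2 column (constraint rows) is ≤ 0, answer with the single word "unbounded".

s1

Ratios: row 1 (s1): 18/(22/5) = 45/11; row 2 (x3): entry -1/5 ≤ 0, skip.
Minimum ratio is in the s1 row, so s1 leaves.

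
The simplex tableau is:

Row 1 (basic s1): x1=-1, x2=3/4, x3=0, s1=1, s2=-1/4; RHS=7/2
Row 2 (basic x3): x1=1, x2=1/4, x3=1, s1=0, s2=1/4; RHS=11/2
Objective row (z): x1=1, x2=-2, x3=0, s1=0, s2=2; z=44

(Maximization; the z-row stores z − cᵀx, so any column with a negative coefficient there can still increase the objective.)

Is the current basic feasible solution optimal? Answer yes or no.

no

Column x2 has objective-row coefficient -2, which is negative; an improving pivot exists, so not yet optimal.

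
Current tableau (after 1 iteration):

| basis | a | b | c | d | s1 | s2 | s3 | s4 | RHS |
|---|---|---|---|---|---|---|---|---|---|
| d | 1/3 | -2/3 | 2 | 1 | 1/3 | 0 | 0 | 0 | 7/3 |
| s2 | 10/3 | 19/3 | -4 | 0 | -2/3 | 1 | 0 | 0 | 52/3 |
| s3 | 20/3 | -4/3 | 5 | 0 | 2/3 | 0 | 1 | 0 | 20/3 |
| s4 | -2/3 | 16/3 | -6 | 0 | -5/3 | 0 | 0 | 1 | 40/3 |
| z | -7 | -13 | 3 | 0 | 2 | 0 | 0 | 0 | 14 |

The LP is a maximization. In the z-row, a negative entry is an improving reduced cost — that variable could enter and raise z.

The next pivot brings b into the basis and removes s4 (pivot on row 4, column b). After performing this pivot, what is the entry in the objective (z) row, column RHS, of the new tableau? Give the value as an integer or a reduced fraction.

Pivot element is row 4, column b: 16/3.
Normalize row 4: new (row 4, RHS) = (40/3)/(16/3) = 5/2.
z-row ← z-row − (-13)·(new row 4): 14 − (-13)·(5/2) = 93/2.

93/2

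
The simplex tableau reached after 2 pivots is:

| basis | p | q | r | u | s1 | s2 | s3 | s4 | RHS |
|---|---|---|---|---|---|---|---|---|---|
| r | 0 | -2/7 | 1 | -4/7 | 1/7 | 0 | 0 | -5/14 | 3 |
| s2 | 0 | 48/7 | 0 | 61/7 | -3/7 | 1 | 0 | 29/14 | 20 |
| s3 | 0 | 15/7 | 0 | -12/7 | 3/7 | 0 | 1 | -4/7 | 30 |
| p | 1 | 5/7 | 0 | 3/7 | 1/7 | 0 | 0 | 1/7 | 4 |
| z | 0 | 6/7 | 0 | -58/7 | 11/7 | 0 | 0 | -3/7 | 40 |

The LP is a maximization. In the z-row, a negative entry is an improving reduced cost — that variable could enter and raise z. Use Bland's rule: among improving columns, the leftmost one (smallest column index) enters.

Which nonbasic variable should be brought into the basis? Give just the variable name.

Objective-row coefficients: p: 0, q: 6/7, r: 0, u: -58/7, s1: 11/7, s2: 0, s3: 0, s4: -3/7.
Improving columns: u, s4. Bland's rule picks the smallest column index → u.

u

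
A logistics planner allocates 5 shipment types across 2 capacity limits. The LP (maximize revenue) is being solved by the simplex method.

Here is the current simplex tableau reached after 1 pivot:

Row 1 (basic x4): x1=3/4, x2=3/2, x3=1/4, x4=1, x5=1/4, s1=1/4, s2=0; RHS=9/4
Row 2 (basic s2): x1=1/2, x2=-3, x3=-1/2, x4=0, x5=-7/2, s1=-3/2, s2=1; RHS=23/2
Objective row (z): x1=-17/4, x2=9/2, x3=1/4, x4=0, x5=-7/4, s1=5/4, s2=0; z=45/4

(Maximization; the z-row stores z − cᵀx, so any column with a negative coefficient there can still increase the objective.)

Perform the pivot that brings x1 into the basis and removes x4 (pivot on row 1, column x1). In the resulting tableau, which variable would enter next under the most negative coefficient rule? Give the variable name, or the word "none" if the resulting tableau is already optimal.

Pivot element 3/4. New z-row = old z-row − (-17/4)·(row 1/(3/4)).
Updated z-row coefficients: x1: 0, x2: 13, x3: 5/3, x4: 17/3, x5: -1/3, s1: 8/3, s2: 0.
The most negative is -1/3 in column x5, so x5 would enter next.

x5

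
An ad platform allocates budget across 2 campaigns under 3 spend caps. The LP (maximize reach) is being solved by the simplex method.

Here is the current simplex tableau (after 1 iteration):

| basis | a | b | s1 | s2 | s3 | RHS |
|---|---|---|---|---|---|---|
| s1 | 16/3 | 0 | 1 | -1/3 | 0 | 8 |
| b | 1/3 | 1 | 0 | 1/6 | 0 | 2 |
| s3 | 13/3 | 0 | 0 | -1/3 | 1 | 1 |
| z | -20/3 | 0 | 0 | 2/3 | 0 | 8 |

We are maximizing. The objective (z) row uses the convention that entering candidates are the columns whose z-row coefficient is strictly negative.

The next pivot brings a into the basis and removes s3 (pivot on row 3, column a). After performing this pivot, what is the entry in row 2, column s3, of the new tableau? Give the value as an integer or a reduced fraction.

Pivot element is row 3, column a: 13/3.
Normalize row 3: new (row 3, s3) = 1/(13/3) = 3/13.
row 2 ← row 2 − (1/3)·(new row 3): 0 − (1/3)·(3/13) = -1/13.

-1/13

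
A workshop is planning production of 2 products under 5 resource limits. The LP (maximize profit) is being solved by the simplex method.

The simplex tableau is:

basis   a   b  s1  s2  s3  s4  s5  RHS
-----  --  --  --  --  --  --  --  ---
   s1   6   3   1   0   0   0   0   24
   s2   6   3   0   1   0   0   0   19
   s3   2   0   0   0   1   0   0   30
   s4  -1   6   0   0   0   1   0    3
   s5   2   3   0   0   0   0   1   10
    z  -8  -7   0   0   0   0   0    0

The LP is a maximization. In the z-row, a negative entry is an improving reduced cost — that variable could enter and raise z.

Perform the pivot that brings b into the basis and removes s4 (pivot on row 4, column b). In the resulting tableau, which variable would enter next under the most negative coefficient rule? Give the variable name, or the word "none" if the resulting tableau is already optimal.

Pivot element 6. New z-row = old z-row − (-7)·(row 4/6).
Updated z-row coefficients: a: -55/6, b: 0, s1: 0, s2: 0, s3: 0, s4: 7/6, s5: 0.
The most negative is -55/6 in column a, so a would enter next.

a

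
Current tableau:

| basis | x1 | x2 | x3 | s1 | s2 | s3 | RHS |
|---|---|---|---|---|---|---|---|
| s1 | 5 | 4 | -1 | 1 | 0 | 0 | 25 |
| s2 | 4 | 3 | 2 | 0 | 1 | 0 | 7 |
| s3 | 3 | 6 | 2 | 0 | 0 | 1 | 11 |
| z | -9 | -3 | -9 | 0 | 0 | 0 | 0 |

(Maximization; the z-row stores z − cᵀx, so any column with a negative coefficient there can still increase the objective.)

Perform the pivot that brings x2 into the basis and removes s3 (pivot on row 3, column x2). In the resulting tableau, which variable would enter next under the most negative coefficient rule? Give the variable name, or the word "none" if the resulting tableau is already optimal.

x3

Pivot element 6. New z-row = old z-row − (-3)·(row 3/6).
Updated z-row coefficients: x1: -15/2, x2: 0, x3: -8, s1: 0, s2: 0, s3: 1/2.
The most negative is -8 in column x3, so x3 would enter next.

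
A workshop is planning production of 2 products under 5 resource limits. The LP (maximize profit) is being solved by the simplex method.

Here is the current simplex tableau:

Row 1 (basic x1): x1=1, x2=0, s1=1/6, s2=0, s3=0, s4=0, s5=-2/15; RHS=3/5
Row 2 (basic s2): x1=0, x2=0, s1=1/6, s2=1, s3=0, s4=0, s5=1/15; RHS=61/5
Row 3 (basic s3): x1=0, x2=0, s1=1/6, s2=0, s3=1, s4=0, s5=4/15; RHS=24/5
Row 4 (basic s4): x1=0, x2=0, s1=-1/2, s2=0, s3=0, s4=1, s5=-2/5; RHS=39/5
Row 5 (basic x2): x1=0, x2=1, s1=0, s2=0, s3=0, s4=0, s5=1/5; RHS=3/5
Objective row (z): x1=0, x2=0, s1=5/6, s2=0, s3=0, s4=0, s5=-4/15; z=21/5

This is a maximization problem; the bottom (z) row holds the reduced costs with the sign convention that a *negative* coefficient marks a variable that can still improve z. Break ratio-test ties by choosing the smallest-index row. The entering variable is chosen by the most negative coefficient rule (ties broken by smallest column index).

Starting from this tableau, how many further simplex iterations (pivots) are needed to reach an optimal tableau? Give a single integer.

1

pivot: s5 in, x2 out → z = 5
No improving column remains; optimal.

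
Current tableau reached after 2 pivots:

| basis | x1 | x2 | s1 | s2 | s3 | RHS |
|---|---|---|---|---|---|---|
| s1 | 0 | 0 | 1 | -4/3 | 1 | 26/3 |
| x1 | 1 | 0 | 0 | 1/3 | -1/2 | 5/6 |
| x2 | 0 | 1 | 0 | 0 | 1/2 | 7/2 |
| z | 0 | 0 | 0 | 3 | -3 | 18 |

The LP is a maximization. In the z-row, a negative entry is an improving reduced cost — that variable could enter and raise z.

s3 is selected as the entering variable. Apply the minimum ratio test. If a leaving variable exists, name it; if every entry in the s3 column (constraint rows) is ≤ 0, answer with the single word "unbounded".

x2

Ratios: row 1 (s1): (26/3)/1 = 26/3; row 2 (x1): entry -1/2 ≤ 0, skip; row 3 (x2): (7/2)/(1/2) = 7.
Minimum ratio is in the x2 row, so x2 leaves.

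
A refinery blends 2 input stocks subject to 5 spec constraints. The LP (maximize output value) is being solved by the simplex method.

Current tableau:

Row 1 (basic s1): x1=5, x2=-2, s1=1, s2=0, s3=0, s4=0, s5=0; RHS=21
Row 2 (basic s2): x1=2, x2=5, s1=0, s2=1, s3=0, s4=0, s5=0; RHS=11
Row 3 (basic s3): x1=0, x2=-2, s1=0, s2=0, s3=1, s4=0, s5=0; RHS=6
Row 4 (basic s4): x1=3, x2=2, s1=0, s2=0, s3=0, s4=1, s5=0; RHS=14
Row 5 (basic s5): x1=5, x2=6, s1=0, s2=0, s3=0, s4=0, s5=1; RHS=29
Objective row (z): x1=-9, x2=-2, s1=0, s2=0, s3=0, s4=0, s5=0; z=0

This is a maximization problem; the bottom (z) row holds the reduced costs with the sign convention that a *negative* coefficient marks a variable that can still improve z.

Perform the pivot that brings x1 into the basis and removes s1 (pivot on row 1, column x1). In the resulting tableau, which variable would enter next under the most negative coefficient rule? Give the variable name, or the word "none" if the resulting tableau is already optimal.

x2

Pivot element 5. New z-row = old z-row − (-9)·(row 1/5).
Updated z-row coefficients: x1: 0, x2: -28/5, s1: 9/5, s2: 0, s3: 0, s4: 0, s5: 0.
The most negative is -28/5 in column x2, so x2 would enter next.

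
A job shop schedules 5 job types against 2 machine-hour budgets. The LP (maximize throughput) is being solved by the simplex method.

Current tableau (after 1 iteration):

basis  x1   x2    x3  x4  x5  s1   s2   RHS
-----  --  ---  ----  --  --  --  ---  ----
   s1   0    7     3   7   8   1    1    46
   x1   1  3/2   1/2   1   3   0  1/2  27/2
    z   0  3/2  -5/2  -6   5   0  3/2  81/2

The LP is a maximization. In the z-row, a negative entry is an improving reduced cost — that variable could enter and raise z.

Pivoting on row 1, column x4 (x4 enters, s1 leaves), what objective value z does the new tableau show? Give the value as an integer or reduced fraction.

Minimum ratio for x4: 46/7 = 46/7.
z changes by −(z-row coeff of x4)·ratio = −(-6)·(46/7) = 276/7.
New z = 81/2 + (276/7) = 1119/14.

1119/14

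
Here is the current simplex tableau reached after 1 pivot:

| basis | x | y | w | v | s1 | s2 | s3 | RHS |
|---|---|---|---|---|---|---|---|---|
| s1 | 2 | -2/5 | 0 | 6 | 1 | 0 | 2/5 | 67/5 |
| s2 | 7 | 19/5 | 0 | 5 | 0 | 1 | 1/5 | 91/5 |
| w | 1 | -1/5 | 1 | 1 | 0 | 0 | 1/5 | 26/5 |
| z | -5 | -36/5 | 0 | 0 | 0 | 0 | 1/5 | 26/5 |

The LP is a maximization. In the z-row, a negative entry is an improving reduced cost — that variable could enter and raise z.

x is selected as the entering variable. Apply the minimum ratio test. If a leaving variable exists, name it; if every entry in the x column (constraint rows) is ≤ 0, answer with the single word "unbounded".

s2

Ratios: row 1 (s1): (67/5)/2 = 67/10; row 2 (s2): (91/5)/7 = 13/5; row 3 (w): (26/5)/1 = 26/5.
Minimum ratio is in the s2 row, so s2 leaves.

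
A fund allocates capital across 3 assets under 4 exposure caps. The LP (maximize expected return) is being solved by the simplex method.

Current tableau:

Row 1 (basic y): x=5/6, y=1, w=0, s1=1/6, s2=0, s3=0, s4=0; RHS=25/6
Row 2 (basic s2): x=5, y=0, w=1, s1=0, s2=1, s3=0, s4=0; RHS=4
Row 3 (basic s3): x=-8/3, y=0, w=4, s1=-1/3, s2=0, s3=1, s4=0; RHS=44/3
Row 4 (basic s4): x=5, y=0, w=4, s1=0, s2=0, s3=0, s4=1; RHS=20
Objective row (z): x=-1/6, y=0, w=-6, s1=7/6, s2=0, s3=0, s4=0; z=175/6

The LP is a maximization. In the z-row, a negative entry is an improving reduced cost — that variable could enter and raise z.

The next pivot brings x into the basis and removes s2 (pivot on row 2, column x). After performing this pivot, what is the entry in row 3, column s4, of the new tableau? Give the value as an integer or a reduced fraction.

Pivot element is row 2, column x: 5.
Normalize row 2: new (row 2, s4) = 0/5 = 0.
row 3 ← row 3 − (-8/3)·(new row 2): 0 − (-8/3)·0 = 0.

0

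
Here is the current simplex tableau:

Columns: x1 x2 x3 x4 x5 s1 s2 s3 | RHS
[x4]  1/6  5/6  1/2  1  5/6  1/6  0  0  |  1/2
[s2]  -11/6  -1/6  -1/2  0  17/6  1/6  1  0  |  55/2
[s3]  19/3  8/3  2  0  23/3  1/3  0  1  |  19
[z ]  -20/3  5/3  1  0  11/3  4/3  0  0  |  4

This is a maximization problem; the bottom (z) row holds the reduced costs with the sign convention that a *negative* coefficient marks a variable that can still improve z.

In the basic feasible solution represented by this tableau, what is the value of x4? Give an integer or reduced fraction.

1/2

x4 is basic (row 1); its value is the RHS of that row: 1/2.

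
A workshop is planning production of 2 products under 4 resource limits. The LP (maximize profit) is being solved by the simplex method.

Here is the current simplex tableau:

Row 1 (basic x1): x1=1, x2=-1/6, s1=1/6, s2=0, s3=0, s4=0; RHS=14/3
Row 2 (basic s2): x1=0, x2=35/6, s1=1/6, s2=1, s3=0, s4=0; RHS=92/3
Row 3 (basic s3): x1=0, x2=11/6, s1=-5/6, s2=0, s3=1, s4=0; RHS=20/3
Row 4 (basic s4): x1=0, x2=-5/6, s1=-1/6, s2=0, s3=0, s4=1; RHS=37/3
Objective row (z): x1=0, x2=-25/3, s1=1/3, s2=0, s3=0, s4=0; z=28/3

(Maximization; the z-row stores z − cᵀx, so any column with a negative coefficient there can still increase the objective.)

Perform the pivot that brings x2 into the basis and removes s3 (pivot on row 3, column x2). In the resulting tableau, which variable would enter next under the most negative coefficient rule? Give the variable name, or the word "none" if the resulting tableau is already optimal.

s1

Pivot element 11/6. New z-row = old z-row − (-25/3)·(row 3/(11/6)).
Updated z-row coefficients: x1: 0, x2: 0, s1: -38/11, s2: 0, s3: 50/11, s4: 0.
The most negative is -38/11 in column s1, so s1 would enter next.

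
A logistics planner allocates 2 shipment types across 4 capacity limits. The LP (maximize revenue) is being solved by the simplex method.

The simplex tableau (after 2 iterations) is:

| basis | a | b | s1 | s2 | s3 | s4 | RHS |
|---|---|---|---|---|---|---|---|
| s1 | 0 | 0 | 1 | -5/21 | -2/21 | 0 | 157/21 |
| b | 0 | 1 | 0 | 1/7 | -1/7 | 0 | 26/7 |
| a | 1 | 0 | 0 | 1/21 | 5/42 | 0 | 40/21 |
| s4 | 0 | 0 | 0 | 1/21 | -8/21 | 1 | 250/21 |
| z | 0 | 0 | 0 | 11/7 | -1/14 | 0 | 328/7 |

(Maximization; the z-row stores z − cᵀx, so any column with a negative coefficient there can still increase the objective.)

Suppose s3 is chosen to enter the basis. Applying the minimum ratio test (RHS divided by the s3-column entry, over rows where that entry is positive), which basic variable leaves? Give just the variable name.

a

Ratios: row 1 (s1): entry -2/21 ≤ 0, skip; row 2 (b): entry -1/7 ≤ 0, skip; row 3 (a): (40/21)/(5/42) = 16; row 4 (s4): entry -8/21 ≤ 0, skip.
Minimum ratio 16 is in the a row, so a leaves.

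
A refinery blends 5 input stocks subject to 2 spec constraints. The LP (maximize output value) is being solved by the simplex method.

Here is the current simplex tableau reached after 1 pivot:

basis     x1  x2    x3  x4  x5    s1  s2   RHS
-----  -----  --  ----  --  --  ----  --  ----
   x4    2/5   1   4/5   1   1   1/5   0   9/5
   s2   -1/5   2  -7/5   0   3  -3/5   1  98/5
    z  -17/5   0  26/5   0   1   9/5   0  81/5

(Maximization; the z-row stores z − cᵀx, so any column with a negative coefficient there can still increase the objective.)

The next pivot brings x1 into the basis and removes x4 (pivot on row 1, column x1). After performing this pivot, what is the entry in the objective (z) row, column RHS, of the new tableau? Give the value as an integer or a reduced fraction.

63/2

Pivot element is row 1, column x1: 2/5.
Normalize row 1: new (row 1, RHS) = (9/5)/(2/5) = 9/2.
z-row ← z-row − (-17/5)·(new row 1): 81/5 − (-17/5)·(9/2) = 63/2.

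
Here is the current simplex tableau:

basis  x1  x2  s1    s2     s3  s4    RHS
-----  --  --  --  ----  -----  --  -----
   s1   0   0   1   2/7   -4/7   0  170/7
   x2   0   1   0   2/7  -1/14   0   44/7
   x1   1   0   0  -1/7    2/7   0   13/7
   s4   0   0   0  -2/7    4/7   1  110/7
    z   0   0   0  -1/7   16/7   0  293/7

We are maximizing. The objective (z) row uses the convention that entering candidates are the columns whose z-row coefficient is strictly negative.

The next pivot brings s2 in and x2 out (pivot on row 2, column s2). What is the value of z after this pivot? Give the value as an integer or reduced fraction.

Minimum ratio for s2: (44/7)/(2/7) = 22.
z changes by −(z-row coeff of s2)·ratio = −(-1/7)·22 = 22/7.
New z = 293/7 + (22/7) = 45.

45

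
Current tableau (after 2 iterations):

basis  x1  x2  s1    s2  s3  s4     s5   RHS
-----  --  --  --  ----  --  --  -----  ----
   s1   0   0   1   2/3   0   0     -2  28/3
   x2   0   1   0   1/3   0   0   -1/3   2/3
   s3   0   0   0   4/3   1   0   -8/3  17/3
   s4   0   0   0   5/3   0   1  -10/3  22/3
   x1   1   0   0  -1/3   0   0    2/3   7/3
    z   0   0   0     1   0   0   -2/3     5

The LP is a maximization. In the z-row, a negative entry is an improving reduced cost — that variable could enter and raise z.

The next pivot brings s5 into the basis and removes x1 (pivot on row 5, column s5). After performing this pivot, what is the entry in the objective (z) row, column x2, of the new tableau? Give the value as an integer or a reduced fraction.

Pivot element is row 5, column s5: 2/3.
Normalize row 5: new (row 5, x2) = 0/(2/3) = 0.
z-row ← z-row − (-2/3)·(new row 5): 0 − (-2/3)·0 = 0.

0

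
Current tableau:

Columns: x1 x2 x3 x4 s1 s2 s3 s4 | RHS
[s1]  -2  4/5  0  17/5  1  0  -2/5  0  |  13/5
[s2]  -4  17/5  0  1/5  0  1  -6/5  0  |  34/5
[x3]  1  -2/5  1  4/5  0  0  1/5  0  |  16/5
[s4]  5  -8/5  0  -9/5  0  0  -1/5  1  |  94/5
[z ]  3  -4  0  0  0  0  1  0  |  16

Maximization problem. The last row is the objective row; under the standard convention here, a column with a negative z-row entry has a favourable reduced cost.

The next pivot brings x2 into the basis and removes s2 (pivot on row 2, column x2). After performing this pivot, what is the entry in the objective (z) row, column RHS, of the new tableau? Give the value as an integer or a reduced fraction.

Pivot element is row 2, column x2: 17/5.
Normalize row 2: new (row 2, RHS) = (34/5)/(17/5) = 2.
z-row ← z-row − (-4)·(new row 2): 16 − (-4)·2 = 24.

24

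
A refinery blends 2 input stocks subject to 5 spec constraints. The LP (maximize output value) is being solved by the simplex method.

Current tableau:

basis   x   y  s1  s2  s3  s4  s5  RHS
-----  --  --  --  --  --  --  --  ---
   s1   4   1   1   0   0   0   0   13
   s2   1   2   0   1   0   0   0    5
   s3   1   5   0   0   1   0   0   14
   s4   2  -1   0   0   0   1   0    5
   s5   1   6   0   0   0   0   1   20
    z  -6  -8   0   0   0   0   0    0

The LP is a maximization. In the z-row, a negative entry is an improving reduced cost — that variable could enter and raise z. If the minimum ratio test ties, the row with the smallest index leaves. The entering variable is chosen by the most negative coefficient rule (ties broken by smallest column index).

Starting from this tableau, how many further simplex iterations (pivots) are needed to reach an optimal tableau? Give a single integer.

pivot: y in, s2 out → z = 20
pivot: x in, s1 out → z = 26
No improving column remains; optimal.

2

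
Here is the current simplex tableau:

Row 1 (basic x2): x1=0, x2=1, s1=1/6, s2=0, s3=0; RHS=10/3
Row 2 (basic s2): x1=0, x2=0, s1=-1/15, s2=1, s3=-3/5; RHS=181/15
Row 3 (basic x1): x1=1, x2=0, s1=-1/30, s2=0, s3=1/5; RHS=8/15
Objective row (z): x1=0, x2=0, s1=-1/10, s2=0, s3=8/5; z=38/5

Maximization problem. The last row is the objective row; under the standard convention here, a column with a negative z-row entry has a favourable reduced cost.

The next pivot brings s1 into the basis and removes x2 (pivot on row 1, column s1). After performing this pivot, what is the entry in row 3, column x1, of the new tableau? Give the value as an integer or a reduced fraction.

Pivot element is row 1, column s1: 1/6.
Normalize row 1: new (row 1, x1) = 0/(1/6) = 0.
row 3 ← row 3 − (-1/30)·(new row 1): 1 − (-1/30)·0 = 1.

1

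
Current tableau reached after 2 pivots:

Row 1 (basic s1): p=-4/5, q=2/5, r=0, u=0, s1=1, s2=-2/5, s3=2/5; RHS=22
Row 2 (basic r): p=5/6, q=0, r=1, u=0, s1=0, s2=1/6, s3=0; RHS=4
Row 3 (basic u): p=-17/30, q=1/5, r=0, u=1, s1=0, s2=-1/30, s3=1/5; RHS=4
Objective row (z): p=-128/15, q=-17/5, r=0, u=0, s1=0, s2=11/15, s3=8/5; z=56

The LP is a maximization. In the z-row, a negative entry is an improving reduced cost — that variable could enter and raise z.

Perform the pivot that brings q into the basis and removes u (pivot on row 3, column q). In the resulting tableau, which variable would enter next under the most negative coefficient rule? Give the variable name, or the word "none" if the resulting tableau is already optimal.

p

Pivot element 1/5. New z-row = old z-row − (-17/5)·(row 3/(1/5)).
Updated z-row coefficients: p: -109/6, q: 0, r: 0, u: 17, s1: 0, s2: 1/6, s3: 5.
The most negative is -109/6 in column p, so p would enter next.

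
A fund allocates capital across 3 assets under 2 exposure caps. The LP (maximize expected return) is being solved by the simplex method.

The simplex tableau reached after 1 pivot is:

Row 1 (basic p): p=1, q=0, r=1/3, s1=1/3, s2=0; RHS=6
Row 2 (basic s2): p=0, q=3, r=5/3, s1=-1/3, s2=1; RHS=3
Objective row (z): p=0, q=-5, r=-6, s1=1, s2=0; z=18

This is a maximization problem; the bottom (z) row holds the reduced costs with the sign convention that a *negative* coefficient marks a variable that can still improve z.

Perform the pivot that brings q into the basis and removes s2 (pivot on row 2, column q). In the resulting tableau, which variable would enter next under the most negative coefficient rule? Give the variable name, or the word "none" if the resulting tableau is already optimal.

r

Pivot element 3. New z-row = old z-row − (-5)·(row 2/3).
Updated z-row coefficients: p: 0, q: 0, r: -29/9, s1: 4/9, s2: 5/3.
The most negative is -29/9 in column r, so r would enter next.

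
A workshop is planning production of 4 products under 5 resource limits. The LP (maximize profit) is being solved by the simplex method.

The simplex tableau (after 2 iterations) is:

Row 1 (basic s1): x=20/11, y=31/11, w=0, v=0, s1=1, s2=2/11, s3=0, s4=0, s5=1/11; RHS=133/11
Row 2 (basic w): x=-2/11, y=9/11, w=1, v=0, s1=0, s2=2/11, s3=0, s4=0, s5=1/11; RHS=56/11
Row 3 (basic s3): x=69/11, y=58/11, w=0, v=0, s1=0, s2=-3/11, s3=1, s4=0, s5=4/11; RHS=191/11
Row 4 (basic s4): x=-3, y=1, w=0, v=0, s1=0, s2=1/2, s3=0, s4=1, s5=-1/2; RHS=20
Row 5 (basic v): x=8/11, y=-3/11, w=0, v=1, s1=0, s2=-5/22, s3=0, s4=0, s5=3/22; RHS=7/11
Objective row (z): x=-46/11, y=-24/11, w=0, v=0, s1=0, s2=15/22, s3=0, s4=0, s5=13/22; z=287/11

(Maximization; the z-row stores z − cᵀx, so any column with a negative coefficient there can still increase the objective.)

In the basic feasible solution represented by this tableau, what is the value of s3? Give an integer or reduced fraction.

s3 is basic (row 3); its value is the RHS of that row: 191/11.

191/11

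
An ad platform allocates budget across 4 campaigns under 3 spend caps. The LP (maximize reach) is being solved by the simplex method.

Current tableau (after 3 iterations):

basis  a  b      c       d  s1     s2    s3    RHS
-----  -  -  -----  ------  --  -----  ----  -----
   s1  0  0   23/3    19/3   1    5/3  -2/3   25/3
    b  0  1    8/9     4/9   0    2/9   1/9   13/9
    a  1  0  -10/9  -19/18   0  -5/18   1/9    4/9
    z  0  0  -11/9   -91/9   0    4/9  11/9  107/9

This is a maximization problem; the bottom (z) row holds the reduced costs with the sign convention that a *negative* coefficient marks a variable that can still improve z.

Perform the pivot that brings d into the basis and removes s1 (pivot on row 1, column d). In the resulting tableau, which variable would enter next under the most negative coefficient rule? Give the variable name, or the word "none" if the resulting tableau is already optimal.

Pivot element 19/3. New z-row = old z-row − (-91/9)·(row 1/(19/3)).
Updated z-row coefficients: a: 0, b: 0, c: 628/57, d: 0, s1: 91/57, s2: 59/19, s3: 3/19.
No coefficient is strictly negative; the tableau after this pivot is optimal.

none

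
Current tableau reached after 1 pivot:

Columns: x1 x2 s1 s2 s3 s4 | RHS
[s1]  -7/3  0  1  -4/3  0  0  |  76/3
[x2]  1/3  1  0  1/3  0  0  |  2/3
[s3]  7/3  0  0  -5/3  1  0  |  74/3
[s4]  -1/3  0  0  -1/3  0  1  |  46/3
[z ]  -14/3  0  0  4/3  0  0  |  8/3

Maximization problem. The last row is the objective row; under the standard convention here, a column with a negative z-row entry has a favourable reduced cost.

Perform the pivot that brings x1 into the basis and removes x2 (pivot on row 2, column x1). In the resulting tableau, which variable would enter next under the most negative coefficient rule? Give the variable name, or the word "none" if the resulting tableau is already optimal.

Pivot element 1/3. New z-row = old z-row − (-14/3)·(row 2/(1/3)).
Updated z-row coefficients: x1: 0, x2: 14, s1: 0, s2: 6, s3: 0, s4: 0.
No coefficient is strictly negative; the tableau after this pivot is optimal.

none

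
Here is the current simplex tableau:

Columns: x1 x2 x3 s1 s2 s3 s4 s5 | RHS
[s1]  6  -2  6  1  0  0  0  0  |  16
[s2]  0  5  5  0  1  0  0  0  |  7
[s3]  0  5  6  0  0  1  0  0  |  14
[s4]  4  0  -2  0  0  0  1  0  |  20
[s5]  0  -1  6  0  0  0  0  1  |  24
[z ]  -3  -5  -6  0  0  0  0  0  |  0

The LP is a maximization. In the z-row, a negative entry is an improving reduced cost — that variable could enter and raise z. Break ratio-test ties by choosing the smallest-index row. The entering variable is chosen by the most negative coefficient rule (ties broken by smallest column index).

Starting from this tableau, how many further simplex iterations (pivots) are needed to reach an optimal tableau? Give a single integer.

3

pivot: x3 in, s2 out → z = 42/5
pivot: x1 in, s1 out → z = 61/5
pivot: x2 in, x3 out → z = 82/5
No improving column remains; optimal.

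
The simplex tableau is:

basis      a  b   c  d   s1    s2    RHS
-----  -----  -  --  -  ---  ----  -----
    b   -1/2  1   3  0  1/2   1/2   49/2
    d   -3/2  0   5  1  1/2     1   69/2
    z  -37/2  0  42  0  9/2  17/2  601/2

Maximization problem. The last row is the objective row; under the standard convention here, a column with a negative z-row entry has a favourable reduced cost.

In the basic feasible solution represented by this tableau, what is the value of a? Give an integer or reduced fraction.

a is nonbasic (not in the basis column), so its value in the current BFS is 0.

0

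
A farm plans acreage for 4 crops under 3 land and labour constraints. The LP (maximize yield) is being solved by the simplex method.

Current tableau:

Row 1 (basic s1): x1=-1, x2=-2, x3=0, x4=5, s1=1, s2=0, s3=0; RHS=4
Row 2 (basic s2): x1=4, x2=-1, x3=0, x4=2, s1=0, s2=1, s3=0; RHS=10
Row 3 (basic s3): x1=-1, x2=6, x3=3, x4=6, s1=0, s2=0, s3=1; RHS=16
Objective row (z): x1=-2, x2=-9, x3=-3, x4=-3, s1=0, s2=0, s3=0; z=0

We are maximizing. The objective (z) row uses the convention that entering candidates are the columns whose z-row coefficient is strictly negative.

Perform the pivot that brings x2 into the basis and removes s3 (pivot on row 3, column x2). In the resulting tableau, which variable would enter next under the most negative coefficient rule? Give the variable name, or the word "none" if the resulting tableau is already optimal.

x1

Pivot element 6. New z-row = old z-row − (-9)·(row 3/6).
Updated z-row coefficients: x1: -7/2, x2: 0, x3: 3/2, x4: 6, s1: 0, s2: 0, s3: 3/2.
The most negative is -7/2 in column x1, so x1 would enter next.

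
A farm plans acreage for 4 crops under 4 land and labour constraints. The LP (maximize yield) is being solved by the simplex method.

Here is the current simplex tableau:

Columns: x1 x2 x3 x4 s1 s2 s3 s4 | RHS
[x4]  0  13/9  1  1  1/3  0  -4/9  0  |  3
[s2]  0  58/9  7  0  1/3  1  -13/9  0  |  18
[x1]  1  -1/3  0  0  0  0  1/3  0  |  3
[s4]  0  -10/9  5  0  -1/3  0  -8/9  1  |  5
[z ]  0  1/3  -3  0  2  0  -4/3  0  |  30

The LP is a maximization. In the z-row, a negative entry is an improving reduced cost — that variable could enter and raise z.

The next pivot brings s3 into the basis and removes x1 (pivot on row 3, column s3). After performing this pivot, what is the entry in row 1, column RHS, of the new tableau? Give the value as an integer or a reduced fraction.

7

Pivot element is row 3, column s3: 1/3.
Normalize row 3: new (row 3, RHS) = 3/(1/3) = 9.
row 1 ← row 1 − (-4/9)·(new row 3): 3 − (-4/9)·9 = 7.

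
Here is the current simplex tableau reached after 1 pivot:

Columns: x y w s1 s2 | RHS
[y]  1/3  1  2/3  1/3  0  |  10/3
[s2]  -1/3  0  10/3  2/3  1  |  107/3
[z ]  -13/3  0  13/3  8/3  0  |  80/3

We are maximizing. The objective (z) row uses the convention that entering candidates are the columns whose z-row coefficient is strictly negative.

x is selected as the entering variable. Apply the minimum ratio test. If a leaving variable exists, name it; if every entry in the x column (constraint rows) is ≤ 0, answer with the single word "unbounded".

y

Ratios: row 1 (y): (10/3)/(1/3) = 10; row 2 (s2): entry -1/3 ≤ 0, skip.
Minimum ratio is in the y row, so y leaves.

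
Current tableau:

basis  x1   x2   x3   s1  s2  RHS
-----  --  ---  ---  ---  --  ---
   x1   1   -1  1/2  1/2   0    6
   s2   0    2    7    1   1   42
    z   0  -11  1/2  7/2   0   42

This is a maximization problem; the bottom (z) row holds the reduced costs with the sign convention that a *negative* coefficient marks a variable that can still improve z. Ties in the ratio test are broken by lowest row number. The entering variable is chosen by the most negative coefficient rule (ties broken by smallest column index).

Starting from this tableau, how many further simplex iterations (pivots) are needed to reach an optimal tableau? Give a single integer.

1

pivot: x2 in, s2 out → z = 273
No improving column remains; optimal.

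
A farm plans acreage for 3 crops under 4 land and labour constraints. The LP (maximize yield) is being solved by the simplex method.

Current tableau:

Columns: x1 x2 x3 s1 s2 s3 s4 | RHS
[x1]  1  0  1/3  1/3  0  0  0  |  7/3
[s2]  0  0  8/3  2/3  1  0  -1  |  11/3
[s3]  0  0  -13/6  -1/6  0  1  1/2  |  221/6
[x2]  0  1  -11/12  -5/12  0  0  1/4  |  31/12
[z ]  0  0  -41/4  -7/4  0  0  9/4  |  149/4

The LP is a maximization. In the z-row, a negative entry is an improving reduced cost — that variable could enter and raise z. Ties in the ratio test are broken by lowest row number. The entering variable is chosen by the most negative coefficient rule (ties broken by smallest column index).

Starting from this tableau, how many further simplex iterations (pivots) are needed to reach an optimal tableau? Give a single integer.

2

pivot: x3 in, s2 out → z = 1643/32
pivot: s4 in, x1 out → z = 301/4
No improving column remains; optimal.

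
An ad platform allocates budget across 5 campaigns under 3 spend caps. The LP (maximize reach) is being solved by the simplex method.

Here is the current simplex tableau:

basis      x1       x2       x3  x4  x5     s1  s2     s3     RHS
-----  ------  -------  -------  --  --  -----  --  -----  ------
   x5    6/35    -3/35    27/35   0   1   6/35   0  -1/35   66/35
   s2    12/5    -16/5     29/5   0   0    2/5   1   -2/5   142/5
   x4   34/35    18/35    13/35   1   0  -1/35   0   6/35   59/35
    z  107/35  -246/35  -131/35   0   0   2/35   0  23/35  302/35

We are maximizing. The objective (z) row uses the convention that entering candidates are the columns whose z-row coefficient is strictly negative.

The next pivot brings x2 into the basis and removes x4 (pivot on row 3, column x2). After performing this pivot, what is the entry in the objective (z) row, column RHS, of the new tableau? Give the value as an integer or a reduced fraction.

95/3

Pivot element is row 3, column x2: 18/35.
Normalize row 3: new (row 3, RHS) = (59/35)/(18/35) = 59/18.
z-row ← z-row − (-246/35)·(new row 3): 302/35 − (-246/35)·(59/18) = 95/3.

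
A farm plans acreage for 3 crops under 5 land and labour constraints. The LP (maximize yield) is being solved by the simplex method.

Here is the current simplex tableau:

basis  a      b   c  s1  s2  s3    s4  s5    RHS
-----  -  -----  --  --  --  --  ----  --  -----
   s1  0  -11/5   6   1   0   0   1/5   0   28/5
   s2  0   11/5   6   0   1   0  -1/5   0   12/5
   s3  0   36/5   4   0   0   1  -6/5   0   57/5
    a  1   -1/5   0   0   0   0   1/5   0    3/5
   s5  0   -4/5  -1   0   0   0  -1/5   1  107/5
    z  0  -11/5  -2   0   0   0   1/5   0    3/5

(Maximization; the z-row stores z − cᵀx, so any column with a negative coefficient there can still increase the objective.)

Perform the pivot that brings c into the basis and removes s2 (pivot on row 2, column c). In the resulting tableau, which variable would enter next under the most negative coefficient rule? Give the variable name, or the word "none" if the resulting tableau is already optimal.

Pivot element 6. New z-row = old z-row − (-2)·(row 2/6).
Updated z-row coefficients: a: 0, b: -22/15, c: 0, s1: 0, s2: 1/3, s3: 0, s4: 2/15, s5: 0.
The most negative is -22/15 in column b, so b would enter next.

b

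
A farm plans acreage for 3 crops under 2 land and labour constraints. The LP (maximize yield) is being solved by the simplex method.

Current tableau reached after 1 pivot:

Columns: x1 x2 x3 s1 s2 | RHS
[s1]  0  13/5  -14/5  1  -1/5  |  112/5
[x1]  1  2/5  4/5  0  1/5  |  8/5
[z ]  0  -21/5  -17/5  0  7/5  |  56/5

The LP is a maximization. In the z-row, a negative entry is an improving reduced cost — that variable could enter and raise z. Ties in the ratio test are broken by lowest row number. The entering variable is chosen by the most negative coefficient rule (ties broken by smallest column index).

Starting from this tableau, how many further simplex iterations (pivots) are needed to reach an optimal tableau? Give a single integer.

1

pivot: x2 in, x1 out → z = 28
No improving column remains; optimal.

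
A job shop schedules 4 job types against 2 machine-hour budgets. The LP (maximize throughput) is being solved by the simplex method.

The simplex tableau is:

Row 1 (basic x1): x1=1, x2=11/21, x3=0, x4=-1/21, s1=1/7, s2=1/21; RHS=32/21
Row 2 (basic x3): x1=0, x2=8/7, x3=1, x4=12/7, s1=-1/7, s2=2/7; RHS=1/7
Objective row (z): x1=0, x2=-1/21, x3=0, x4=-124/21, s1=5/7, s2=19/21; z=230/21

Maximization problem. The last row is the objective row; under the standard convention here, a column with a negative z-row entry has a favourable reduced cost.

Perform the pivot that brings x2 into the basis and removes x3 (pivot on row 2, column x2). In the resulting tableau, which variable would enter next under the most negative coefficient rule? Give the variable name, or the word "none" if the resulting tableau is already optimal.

Pivot element 8/7. New z-row = old z-row − (-1/21)·(row 2/(8/7)).
Updated z-row coefficients: x1: 0, x2: 0, x3: 1/24, x4: -35/6, s1: 17/24, s2: 11/12.
The most negative is -35/6 in column x4, so x4 would enter next.

x4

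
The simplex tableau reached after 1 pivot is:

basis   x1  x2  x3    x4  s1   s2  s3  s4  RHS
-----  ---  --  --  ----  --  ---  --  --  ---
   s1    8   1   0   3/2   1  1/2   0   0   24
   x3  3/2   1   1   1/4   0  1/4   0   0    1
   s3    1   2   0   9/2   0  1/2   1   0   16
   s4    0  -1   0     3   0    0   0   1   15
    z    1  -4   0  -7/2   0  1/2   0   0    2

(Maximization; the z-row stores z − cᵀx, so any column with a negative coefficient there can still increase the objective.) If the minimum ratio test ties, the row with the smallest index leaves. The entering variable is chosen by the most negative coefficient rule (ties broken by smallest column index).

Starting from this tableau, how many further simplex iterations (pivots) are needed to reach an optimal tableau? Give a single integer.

2

pivot: x2 in, x3 out → z = 6
pivot: x4 in, s3 out → z = 59/4
No improving column remains; optimal.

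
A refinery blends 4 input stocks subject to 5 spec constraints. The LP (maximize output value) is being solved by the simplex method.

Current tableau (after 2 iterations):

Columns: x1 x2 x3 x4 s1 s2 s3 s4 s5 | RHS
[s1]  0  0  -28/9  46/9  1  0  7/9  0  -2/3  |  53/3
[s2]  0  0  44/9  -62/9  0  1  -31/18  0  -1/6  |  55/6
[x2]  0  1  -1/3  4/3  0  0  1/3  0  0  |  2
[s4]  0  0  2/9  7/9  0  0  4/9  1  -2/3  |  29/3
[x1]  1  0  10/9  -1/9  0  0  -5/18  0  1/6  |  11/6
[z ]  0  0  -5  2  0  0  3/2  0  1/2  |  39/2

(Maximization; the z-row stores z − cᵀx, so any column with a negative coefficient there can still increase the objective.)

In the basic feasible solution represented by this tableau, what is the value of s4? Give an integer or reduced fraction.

s4 is basic (row 4); its value is the RHS of that row: 29/3.

29/3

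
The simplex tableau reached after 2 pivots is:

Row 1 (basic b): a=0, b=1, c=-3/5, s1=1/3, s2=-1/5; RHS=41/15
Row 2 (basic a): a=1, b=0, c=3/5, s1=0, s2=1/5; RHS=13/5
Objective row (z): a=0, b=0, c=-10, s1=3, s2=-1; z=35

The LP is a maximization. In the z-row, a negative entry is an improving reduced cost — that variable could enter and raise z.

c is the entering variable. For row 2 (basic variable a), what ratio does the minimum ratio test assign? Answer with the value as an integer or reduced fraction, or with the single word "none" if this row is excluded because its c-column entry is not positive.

Ratio = RHS / (c entry) = (13/5) / (3/5) = 13/3.

13/3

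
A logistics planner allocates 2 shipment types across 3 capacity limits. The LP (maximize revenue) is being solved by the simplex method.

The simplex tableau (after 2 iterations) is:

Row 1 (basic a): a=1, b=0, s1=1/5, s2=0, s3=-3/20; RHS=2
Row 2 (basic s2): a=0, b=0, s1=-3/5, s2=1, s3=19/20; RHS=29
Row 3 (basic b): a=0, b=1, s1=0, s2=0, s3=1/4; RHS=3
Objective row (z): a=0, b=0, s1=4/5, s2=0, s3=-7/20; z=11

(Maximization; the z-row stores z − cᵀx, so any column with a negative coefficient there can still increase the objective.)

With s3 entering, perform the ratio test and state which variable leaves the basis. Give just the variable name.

Ratios: row 1 (a): entry -3/20 ≤ 0, skip; row 2 (s2): 29/(19/20) = 580/19; row 3 (b): 3/(1/4) = 12.
Minimum ratio 12 is in the b row, so b leaves.

b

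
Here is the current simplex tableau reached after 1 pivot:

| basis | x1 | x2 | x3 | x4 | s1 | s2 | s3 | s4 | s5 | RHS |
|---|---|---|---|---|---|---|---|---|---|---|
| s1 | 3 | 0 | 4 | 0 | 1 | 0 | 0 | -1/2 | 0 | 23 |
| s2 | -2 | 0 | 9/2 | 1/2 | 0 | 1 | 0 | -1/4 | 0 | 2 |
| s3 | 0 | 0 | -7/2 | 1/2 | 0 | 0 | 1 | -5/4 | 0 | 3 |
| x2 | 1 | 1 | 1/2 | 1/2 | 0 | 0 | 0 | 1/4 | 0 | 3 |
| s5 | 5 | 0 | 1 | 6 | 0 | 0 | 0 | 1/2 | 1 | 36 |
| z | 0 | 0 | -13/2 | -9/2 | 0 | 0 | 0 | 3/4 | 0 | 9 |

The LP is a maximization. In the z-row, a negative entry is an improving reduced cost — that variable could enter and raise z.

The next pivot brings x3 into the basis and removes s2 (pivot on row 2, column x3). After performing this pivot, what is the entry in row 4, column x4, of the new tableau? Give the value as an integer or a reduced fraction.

4/9

Pivot element is row 2, column x3: 9/2.
Normalize row 2: new (row 2, x4) = (1/2)/(9/2) = 1/9.
row 4 ← row 4 − (1/2)·(new row 2): 1/2 − (1/2)·(1/9) = 4/9.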